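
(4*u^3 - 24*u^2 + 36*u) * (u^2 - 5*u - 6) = 4*u^5 - 44*u^4 + 132*u^3 - 36*u^2 - 216*u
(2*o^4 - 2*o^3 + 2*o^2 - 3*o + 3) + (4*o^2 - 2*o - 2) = 2*o^4 - 2*o^3 + 6*o^2 - 5*o + 1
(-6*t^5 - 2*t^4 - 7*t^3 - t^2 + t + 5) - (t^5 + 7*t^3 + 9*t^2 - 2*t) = -7*t^5 - 2*t^4 - 14*t^3 - 10*t^2 + 3*t + 5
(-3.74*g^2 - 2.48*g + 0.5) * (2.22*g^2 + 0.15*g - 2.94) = -8.3028*g^4 - 6.0666*g^3 + 11.7336*g^2 + 7.3662*g - 1.47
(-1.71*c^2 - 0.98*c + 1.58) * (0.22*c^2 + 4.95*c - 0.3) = -0.3762*c^4 - 8.6801*c^3 - 3.9904*c^2 + 8.115*c - 0.474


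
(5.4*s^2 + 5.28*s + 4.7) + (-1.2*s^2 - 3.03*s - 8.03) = 4.2*s^2 + 2.25*s - 3.33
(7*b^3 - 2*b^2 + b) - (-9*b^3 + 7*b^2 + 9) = 16*b^3 - 9*b^2 + b - 9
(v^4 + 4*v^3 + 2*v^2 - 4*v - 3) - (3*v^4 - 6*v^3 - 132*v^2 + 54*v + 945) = -2*v^4 + 10*v^3 + 134*v^2 - 58*v - 948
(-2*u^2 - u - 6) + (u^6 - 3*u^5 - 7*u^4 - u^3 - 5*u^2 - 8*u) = u^6 - 3*u^5 - 7*u^4 - u^3 - 7*u^2 - 9*u - 6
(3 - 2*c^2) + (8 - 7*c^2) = 11 - 9*c^2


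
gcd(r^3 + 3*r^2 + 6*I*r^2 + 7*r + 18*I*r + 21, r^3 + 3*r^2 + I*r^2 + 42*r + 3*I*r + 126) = r^2 + r*(3 + 7*I) + 21*I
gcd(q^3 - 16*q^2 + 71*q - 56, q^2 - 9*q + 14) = q - 7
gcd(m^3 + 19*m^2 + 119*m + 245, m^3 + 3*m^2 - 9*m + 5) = m + 5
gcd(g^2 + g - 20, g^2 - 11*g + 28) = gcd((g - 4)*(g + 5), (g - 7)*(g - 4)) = g - 4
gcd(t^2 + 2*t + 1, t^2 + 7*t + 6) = t + 1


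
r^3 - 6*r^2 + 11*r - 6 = (r - 3)*(r - 2)*(r - 1)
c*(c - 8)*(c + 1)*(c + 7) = c^4 - 57*c^2 - 56*c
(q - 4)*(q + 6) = q^2 + 2*q - 24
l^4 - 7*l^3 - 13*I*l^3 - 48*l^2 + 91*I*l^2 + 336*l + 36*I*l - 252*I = (l - 7)*(l - 6*I)^2*(l - I)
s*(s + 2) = s^2 + 2*s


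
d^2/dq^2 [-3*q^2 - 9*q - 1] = -6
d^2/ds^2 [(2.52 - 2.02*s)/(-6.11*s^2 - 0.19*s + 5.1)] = ((30.0268 - 74.0532*s)*(6.11*s^2 + 0.19*s - 5.1) + (2.02*s - 2.52)*(12.22*s + 0.19)*(24.44*s + 0.38))/(6.11*s^2 + 0.19*s - 5.1)^3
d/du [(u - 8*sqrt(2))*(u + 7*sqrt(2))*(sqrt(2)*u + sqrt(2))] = 3*sqrt(2)*u^2 - 4*u + 2*sqrt(2)*u - 112*sqrt(2) - 2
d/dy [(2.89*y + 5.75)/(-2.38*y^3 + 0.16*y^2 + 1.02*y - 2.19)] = (13.7564*y^3 + 40.5926*y^2 - 1.84*y - 12.1941)/(5.6644*y^6 - 0.7616*y^5 - 4.8296*y^4 + 10.7508*y^3 + 0.3396*y^2 - 4.4676*y + 4.7961)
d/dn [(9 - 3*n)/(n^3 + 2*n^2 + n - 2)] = 3*(2*n^3 - 7*n^2 - 12*n - 1)/(n^6 + 4*n^5 + 6*n^4 - 7*n^2 - 4*n + 4)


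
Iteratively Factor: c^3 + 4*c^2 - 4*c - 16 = (c - 2)*(c^2 + 6*c + 8) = (c - 2)*(c + 4)*(c + 2)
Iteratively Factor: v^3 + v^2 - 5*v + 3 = (v + 3)*(v^2 - 2*v + 1) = (v - 1)*(v + 3)*(v - 1)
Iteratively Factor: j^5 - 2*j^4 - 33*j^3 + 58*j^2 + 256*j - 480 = (j + 4)*(j^4 - 6*j^3 - 9*j^2 + 94*j - 120) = (j + 4)^2*(j^3 - 10*j^2 + 31*j - 30) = (j - 3)*(j + 4)^2*(j^2 - 7*j + 10) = (j - 5)*(j - 3)*(j + 4)^2*(j - 2)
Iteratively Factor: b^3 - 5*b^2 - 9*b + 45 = (b - 3)*(b^2 - 2*b - 15) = (b - 3)*(b + 3)*(b - 5)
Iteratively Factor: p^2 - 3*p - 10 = (p - 5)*(p + 2)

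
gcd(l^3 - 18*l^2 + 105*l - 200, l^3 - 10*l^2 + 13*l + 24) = l - 8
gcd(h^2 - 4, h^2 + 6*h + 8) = h + 2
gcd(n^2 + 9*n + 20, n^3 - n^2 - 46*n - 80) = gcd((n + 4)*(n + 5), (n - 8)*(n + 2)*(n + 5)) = n + 5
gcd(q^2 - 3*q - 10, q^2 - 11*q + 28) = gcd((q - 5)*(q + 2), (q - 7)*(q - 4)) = 1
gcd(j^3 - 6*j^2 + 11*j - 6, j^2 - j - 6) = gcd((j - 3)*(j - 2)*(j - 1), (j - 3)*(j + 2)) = j - 3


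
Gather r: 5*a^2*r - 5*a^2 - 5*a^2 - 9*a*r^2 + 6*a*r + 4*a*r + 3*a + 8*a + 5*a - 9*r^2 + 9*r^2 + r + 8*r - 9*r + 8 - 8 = -10*a^2 - 9*a*r^2 + 16*a + r*(5*a^2 + 10*a)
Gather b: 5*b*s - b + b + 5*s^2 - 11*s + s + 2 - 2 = 5*b*s + 5*s^2 - 10*s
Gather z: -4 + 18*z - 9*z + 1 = 9*z - 3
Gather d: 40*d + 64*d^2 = 64*d^2 + 40*d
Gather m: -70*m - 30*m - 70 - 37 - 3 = -100*m - 110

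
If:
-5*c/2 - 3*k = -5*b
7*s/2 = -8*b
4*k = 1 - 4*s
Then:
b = -7*s/16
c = 13*s/40 - 3/10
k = 1/4 - s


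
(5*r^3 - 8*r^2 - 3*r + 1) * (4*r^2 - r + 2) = 20*r^5 - 37*r^4 + 6*r^3 - 9*r^2 - 7*r + 2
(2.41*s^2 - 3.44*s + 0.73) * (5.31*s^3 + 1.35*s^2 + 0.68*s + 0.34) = 12.7971*s^5 - 15.0129*s^4 + 0.8711*s^3 - 0.5343*s^2 - 0.6732*s + 0.2482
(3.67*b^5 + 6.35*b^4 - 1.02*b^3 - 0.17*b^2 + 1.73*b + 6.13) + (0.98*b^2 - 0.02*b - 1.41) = 3.67*b^5 + 6.35*b^4 - 1.02*b^3 + 0.81*b^2 + 1.71*b + 4.72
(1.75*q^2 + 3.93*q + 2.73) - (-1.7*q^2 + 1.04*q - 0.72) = 3.45*q^2 + 2.89*q + 3.45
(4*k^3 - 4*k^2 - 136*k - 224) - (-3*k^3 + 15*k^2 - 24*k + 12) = 7*k^3 - 19*k^2 - 112*k - 236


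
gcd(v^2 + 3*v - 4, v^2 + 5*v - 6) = v - 1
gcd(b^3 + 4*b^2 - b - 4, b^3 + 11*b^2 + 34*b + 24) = b^2 + 5*b + 4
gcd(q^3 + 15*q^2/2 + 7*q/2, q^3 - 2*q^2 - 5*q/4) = q^2 + q/2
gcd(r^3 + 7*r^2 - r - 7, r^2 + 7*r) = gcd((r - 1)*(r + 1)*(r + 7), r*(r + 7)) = r + 7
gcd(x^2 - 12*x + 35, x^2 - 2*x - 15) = x - 5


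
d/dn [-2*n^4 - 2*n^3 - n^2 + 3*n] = -8*n^3 - 6*n^2 - 2*n + 3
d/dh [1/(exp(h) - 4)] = -exp(h)/(exp(h) - 4)^2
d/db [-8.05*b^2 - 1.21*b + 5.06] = -16.1*b - 1.21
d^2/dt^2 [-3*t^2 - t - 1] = -6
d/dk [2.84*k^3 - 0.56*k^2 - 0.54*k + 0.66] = 8.52*k^2 - 1.12*k - 0.54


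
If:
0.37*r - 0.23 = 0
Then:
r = 0.62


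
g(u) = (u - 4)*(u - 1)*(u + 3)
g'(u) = (u - 4)*(u - 1) + (u - 4)*(u + 3) + (u - 1)*(u + 3)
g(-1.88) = 18.97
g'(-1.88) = 7.12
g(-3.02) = -0.56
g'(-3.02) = 28.44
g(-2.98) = 0.56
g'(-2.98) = 27.56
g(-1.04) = 20.15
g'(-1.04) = -3.60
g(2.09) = -10.60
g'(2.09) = -6.26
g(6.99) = 178.92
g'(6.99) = 107.62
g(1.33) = -3.82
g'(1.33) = -11.01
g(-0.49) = 16.79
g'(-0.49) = -8.32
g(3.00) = -12.00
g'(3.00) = 4.00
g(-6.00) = -210.00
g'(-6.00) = 121.00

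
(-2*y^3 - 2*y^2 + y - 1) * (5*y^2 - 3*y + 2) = -10*y^5 - 4*y^4 + 7*y^3 - 12*y^2 + 5*y - 2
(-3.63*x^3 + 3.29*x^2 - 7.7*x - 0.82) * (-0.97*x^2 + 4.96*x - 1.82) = 3.5211*x^5 - 21.1961*x^4 + 30.394*x^3 - 43.3844*x^2 + 9.9468*x + 1.4924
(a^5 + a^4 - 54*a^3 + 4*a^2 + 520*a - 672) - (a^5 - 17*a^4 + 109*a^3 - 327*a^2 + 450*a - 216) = 18*a^4 - 163*a^3 + 331*a^2 + 70*a - 456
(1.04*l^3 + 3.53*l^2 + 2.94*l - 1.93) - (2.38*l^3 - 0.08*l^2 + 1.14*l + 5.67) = -1.34*l^3 + 3.61*l^2 + 1.8*l - 7.6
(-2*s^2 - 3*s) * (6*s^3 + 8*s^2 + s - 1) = -12*s^5 - 34*s^4 - 26*s^3 - s^2 + 3*s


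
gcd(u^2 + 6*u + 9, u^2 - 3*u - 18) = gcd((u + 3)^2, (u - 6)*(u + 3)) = u + 3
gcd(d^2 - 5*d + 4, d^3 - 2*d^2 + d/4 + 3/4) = d - 1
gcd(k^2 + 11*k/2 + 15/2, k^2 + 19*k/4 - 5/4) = 1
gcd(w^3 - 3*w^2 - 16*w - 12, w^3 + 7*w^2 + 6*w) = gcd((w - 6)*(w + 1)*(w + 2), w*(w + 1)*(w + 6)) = w + 1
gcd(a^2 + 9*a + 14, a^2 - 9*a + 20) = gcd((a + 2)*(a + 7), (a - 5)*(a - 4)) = 1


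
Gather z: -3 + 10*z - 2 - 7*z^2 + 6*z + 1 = -7*z^2 + 16*z - 4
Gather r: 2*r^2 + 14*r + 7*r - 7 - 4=2*r^2 + 21*r - 11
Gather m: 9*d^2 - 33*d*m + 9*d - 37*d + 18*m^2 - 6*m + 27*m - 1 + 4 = 9*d^2 - 28*d + 18*m^2 + m*(21 - 33*d) + 3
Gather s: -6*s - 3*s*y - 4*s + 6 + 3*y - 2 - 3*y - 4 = s*(-3*y - 10)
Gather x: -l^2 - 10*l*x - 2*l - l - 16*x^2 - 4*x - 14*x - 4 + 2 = -l^2 - 3*l - 16*x^2 + x*(-10*l - 18) - 2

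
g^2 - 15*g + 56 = (g - 8)*(g - 7)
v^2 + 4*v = v*(v + 4)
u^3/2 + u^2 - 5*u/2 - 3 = (u/2 + 1/2)*(u - 2)*(u + 3)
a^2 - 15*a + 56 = (a - 8)*(a - 7)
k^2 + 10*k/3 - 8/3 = (k - 2/3)*(k + 4)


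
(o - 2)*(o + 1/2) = o^2 - 3*o/2 - 1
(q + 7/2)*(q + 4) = q^2 + 15*q/2 + 14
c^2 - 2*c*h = c*(c - 2*h)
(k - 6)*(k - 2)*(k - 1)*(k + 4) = k^4 - 5*k^3 - 16*k^2 + 68*k - 48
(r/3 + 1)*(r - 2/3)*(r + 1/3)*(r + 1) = r^4/3 + 11*r^3/9 + 13*r^2/27 - 17*r/27 - 2/9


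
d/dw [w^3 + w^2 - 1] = w*(3*w + 2)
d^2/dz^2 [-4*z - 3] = 0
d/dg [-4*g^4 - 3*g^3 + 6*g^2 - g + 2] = -16*g^3 - 9*g^2 + 12*g - 1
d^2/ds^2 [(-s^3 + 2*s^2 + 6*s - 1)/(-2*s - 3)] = 2*(4*s^3 + 18*s^2 + 27*s + 22)/(8*s^3 + 36*s^2 + 54*s + 27)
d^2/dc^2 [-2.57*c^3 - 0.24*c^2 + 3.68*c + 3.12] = -15.42*c - 0.48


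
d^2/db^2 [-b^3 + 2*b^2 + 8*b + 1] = 4 - 6*b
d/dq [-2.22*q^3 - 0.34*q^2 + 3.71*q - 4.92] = -6.66*q^2 - 0.68*q + 3.71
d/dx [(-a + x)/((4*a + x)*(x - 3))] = ((a - x)*(4*a + x) + (a - x)*(x - 3) + (4*a + x)*(x - 3))/((4*a + x)^2*(x - 3)^2)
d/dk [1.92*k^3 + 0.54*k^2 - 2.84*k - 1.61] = 5.76*k^2 + 1.08*k - 2.84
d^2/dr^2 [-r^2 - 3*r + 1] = -2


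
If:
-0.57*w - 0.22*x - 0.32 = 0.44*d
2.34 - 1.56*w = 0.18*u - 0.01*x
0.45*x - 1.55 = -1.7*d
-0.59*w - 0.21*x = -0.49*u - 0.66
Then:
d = 5.91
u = -6.84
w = 2.17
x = -18.90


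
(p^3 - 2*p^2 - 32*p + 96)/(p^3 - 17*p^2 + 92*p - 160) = (p^2 + 2*p - 24)/(p^2 - 13*p + 40)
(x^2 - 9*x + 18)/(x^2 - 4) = (x^2 - 9*x + 18)/(x^2 - 4)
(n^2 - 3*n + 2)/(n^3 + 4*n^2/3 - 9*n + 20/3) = 3*(n - 2)/(3*n^2 + 7*n - 20)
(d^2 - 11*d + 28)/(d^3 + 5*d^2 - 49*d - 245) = (d - 4)/(d^2 + 12*d + 35)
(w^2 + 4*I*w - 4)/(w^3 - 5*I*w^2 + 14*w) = (w + 2*I)/(w*(w - 7*I))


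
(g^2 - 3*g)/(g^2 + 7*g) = (g - 3)/(g + 7)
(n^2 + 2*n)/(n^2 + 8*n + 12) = n/(n + 6)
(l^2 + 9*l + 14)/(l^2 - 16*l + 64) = (l^2 + 9*l + 14)/(l^2 - 16*l + 64)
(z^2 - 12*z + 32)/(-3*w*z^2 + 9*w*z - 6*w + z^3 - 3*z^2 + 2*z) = (-z^2 + 12*z - 32)/(3*w*z^2 - 9*w*z + 6*w - z^3 + 3*z^2 - 2*z)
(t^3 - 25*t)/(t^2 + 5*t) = t - 5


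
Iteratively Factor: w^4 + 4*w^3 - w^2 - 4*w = (w - 1)*(w^3 + 5*w^2 + 4*w) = (w - 1)*(w + 1)*(w^2 + 4*w) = w*(w - 1)*(w + 1)*(w + 4)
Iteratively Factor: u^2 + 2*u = (u)*(u + 2)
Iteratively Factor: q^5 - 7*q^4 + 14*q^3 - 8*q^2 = (q)*(q^4 - 7*q^3 + 14*q^2 - 8*q) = q*(q - 2)*(q^3 - 5*q^2 + 4*q) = q*(q - 2)*(q - 1)*(q^2 - 4*q) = q^2*(q - 2)*(q - 1)*(q - 4)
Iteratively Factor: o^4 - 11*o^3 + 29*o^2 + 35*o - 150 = (o - 5)*(o^3 - 6*o^2 - o + 30) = (o - 5)*(o - 3)*(o^2 - 3*o - 10) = (o - 5)^2*(o - 3)*(o + 2)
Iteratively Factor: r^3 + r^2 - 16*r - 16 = (r + 1)*(r^2 - 16) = (r + 1)*(r + 4)*(r - 4)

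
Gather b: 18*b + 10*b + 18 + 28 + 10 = 28*b + 56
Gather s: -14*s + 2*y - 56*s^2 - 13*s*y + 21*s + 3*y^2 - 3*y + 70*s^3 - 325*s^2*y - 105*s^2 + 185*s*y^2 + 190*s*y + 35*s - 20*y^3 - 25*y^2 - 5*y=70*s^3 + s^2*(-325*y - 161) + s*(185*y^2 + 177*y + 42) - 20*y^3 - 22*y^2 - 6*y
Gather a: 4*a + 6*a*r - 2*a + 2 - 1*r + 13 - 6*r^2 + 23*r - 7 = a*(6*r + 2) - 6*r^2 + 22*r + 8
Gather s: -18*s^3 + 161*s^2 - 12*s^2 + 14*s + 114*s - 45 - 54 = -18*s^3 + 149*s^2 + 128*s - 99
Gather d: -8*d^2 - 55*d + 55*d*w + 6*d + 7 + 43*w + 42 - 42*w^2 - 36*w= -8*d^2 + d*(55*w - 49) - 42*w^2 + 7*w + 49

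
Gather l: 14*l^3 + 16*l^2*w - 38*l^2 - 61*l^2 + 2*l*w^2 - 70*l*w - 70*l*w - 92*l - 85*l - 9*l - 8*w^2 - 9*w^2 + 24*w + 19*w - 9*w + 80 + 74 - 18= 14*l^3 + l^2*(16*w - 99) + l*(2*w^2 - 140*w - 186) - 17*w^2 + 34*w + 136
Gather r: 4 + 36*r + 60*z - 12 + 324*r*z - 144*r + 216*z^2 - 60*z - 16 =r*(324*z - 108) + 216*z^2 - 24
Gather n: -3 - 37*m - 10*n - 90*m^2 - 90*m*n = -90*m^2 - 37*m + n*(-90*m - 10) - 3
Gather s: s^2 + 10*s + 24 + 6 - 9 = s^2 + 10*s + 21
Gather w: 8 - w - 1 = 7 - w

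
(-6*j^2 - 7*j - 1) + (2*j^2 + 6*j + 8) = -4*j^2 - j + 7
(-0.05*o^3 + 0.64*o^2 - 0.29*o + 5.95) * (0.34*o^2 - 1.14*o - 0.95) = -0.017*o^5 + 0.2746*o^4 - 0.7807*o^3 + 1.7456*o^2 - 6.5075*o - 5.6525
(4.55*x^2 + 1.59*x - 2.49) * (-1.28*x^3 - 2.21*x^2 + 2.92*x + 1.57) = -5.824*x^5 - 12.0907*x^4 + 12.9593*x^3 + 17.2892*x^2 - 4.7745*x - 3.9093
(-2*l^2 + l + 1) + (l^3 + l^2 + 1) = l^3 - l^2 + l + 2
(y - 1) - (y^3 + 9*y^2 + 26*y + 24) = -y^3 - 9*y^2 - 25*y - 25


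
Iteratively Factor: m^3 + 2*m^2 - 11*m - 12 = (m + 4)*(m^2 - 2*m - 3) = (m + 1)*(m + 4)*(m - 3)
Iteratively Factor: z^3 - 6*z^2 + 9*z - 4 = (z - 1)*(z^2 - 5*z + 4) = (z - 1)^2*(z - 4)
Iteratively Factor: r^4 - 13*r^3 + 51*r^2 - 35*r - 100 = (r - 4)*(r^3 - 9*r^2 + 15*r + 25) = (r - 4)*(r + 1)*(r^2 - 10*r + 25) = (r - 5)*(r - 4)*(r + 1)*(r - 5)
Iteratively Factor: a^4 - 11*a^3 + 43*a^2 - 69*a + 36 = (a - 3)*(a^3 - 8*a^2 + 19*a - 12) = (a - 3)*(a - 1)*(a^2 - 7*a + 12) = (a - 4)*(a - 3)*(a - 1)*(a - 3)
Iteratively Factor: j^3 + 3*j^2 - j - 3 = (j + 3)*(j^2 - 1) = (j + 1)*(j + 3)*(j - 1)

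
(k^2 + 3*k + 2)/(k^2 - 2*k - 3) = (k + 2)/(k - 3)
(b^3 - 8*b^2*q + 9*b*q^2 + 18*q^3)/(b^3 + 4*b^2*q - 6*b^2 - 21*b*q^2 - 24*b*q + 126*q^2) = (b^2 - 5*b*q - 6*q^2)/(b^2 + 7*b*q - 6*b - 42*q)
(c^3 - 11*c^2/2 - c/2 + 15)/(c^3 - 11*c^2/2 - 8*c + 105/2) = (2*c^2 - c - 6)/(2*c^2 - c - 21)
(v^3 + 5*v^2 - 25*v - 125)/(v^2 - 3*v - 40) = (v^2 - 25)/(v - 8)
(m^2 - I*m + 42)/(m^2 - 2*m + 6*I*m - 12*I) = (m - 7*I)/(m - 2)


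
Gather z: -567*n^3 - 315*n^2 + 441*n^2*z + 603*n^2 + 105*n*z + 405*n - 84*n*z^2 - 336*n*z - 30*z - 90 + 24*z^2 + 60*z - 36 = -567*n^3 + 288*n^2 + 405*n + z^2*(24 - 84*n) + z*(441*n^2 - 231*n + 30) - 126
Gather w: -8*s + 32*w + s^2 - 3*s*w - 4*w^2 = s^2 - 8*s - 4*w^2 + w*(32 - 3*s)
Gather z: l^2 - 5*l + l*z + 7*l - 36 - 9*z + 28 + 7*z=l^2 + 2*l + z*(l - 2) - 8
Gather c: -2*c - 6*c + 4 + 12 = 16 - 8*c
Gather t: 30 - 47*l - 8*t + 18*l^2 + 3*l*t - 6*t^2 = 18*l^2 - 47*l - 6*t^2 + t*(3*l - 8) + 30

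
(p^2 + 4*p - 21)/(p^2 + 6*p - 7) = (p - 3)/(p - 1)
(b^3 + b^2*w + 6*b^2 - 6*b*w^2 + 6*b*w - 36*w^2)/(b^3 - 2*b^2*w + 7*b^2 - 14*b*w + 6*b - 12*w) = (b + 3*w)/(b + 1)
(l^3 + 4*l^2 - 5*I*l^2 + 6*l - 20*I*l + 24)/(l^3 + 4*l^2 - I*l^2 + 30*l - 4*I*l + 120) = (l + I)/(l + 5*I)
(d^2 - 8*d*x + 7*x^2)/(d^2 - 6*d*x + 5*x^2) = (-d + 7*x)/(-d + 5*x)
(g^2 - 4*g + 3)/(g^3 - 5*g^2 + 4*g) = (g - 3)/(g*(g - 4))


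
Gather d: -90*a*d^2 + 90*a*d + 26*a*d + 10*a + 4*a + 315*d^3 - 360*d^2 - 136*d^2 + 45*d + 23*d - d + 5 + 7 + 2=14*a + 315*d^3 + d^2*(-90*a - 496) + d*(116*a + 67) + 14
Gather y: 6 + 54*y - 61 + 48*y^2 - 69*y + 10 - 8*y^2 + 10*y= 40*y^2 - 5*y - 45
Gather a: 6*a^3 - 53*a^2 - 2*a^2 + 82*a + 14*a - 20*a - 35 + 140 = 6*a^3 - 55*a^2 + 76*a + 105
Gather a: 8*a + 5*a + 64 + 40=13*a + 104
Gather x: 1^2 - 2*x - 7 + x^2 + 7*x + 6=x^2 + 5*x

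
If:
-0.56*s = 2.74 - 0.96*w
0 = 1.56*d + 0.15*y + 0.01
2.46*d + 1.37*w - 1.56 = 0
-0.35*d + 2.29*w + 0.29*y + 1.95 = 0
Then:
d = 0.61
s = -4.81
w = 0.05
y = -6.38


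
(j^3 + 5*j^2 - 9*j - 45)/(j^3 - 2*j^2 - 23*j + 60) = (j + 3)/(j - 4)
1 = 1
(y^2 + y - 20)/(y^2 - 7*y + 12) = (y + 5)/(y - 3)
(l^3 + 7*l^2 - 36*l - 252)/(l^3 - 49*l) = (l^2 - 36)/(l*(l - 7))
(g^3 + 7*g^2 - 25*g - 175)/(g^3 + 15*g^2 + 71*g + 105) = (g - 5)/(g + 3)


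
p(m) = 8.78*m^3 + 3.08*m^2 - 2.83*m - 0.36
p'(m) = 26.34*m^2 + 6.16*m - 2.83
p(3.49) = 400.50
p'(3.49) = 339.49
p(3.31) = 342.42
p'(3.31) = 306.14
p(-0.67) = 0.28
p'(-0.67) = 4.87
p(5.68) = 1691.87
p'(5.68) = 881.95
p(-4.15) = -563.11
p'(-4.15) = 425.25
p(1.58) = 37.49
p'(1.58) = 72.66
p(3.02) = 261.02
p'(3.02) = 256.00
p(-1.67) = -27.94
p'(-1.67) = 60.34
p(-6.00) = -1768.98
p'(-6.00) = 908.45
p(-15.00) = -28897.41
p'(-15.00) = 5831.27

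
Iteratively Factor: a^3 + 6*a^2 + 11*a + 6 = (a + 2)*(a^2 + 4*a + 3) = (a + 1)*(a + 2)*(a + 3)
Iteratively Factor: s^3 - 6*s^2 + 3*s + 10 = (s - 5)*(s^2 - s - 2) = (s - 5)*(s + 1)*(s - 2)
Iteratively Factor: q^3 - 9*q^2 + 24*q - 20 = (q - 2)*(q^2 - 7*q + 10) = (q - 2)^2*(q - 5)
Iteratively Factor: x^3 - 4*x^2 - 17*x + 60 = (x + 4)*(x^2 - 8*x + 15) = (x - 3)*(x + 4)*(x - 5)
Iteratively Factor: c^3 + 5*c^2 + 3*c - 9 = (c + 3)*(c^2 + 2*c - 3) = (c - 1)*(c + 3)*(c + 3)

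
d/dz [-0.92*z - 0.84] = -0.920000000000000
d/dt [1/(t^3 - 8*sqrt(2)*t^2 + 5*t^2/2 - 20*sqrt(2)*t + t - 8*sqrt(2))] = 4*(-3*t^2 - 5*t + 16*sqrt(2)*t - 1 + 20*sqrt(2))/(2*t^3 - 16*sqrt(2)*t^2 + 5*t^2 - 40*sqrt(2)*t + 2*t - 16*sqrt(2))^2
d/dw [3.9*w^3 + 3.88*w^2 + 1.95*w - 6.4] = 11.7*w^2 + 7.76*w + 1.95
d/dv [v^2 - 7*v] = 2*v - 7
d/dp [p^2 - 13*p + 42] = 2*p - 13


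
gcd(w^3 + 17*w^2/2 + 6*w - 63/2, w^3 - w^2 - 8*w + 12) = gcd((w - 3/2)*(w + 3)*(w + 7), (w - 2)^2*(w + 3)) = w + 3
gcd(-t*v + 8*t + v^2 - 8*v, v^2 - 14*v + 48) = v - 8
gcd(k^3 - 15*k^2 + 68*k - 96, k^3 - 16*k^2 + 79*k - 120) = k^2 - 11*k + 24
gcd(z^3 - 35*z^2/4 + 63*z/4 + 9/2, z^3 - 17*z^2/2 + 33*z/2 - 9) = z - 6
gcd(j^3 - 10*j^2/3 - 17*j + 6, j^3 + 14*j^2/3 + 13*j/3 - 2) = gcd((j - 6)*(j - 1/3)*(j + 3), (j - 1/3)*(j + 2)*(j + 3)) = j^2 + 8*j/3 - 1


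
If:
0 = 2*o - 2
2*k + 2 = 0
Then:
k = -1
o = 1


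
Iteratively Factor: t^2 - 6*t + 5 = (t - 1)*(t - 5)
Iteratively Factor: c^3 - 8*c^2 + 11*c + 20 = (c - 4)*(c^2 - 4*c - 5) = (c - 5)*(c - 4)*(c + 1)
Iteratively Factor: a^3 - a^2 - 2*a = (a)*(a^2 - a - 2) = a*(a + 1)*(a - 2)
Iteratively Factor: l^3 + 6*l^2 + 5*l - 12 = (l + 3)*(l^2 + 3*l - 4) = (l - 1)*(l + 3)*(l + 4)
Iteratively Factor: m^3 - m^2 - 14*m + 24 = (m - 3)*(m^2 + 2*m - 8) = (m - 3)*(m - 2)*(m + 4)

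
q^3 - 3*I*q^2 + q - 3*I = (q - 3*I)*(q - I)*(q + I)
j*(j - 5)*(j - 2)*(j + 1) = j^4 - 6*j^3 + 3*j^2 + 10*j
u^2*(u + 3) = u^3 + 3*u^2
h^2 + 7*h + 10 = (h + 2)*(h + 5)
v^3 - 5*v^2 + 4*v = v*(v - 4)*(v - 1)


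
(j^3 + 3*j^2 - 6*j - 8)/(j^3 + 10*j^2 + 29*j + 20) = (j - 2)/(j + 5)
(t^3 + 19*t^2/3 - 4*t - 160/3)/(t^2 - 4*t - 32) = (3*t^2 + 7*t - 40)/(3*(t - 8))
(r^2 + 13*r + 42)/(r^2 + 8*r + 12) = (r + 7)/(r + 2)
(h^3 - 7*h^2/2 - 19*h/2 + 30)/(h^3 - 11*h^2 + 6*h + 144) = (h^2 - 13*h/2 + 10)/(h^2 - 14*h + 48)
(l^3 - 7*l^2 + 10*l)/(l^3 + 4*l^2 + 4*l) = (l^2 - 7*l + 10)/(l^2 + 4*l + 4)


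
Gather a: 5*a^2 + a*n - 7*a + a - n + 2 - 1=5*a^2 + a*(n - 6) - n + 1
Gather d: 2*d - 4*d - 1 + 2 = 1 - 2*d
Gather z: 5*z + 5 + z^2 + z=z^2 + 6*z + 5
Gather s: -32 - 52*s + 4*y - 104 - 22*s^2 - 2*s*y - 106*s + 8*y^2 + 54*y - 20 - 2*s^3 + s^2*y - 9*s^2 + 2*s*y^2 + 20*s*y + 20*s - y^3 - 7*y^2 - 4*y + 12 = -2*s^3 + s^2*(y - 31) + s*(2*y^2 + 18*y - 138) - y^3 + y^2 + 54*y - 144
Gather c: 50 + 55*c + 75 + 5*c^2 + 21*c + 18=5*c^2 + 76*c + 143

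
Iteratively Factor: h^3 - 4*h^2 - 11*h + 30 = (h - 2)*(h^2 - 2*h - 15) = (h - 5)*(h - 2)*(h + 3)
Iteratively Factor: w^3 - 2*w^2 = (w)*(w^2 - 2*w) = w^2*(w - 2)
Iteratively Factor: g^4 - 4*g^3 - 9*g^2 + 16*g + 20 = (g + 2)*(g^3 - 6*g^2 + 3*g + 10) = (g - 5)*(g + 2)*(g^2 - g - 2) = (g - 5)*(g + 1)*(g + 2)*(g - 2)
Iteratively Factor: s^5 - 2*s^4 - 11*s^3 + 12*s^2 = (s)*(s^4 - 2*s^3 - 11*s^2 + 12*s) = s^2*(s^3 - 2*s^2 - 11*s + 12) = s^2*(s - 1)*(s^2 - s - 12) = s^2*(s - 4)*(s - 1)*(s + 3)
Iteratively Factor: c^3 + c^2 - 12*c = (c + 4)*(c^2 - 3*c) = c*(c + 4)*(c - 3)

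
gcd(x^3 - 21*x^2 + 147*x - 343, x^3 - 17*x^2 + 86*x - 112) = x - 7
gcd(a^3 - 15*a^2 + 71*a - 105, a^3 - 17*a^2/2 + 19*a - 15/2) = a^2 - 8*a + 15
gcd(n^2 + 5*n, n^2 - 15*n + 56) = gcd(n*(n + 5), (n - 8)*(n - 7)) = 1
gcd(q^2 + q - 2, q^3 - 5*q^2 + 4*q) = q - 1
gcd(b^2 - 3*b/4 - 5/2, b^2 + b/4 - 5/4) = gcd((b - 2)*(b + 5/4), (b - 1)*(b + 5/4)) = b + 5/4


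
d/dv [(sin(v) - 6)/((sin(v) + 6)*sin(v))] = (-cos(v) + 12/tan(v) + 36*cos(v)/sin(v)^2)/(sin(v) + 6)^2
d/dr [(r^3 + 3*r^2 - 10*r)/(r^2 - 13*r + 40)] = (r^4 - 26*r^3 + 91*r^2 + 240*r - 400)/(r^4 - 26*r^3 + 249*r^2 - 1040*r + 1600)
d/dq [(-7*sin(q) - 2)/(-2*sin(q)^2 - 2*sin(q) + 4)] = (-4*sin(q) + 7*cos(q)^2 - 23)*cos(q)/(2*(sin(q)^2 + sin(q) - 2)^2)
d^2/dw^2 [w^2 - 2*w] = 2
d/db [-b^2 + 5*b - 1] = 5 - 2*b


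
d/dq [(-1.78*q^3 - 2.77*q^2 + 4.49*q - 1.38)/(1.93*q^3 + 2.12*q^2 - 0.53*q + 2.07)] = (1.77635683940025e-15*q^5 + 1.5725*q^4 - 15.4446*q^3 - 11.1143*q^2 - 5.6166*q + 8.5629)/(3.7249*q^6 + 8.1832*q^5 + 2.4486*q^4 + 5.743*q^3 + 9.0577*q^2 - 2.1942*q + 4.2849)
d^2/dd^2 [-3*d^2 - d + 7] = -6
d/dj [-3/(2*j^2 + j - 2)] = 3*(4*j + 1)/(2*j^2 + j - 2)^2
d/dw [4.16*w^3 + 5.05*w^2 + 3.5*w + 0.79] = 12.48*w^2 + 10.1*w + 3.5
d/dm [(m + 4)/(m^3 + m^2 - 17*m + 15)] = (m^3 + m^2 - 17*m - (m + 4)*(3*m^2 + 2*m - 17) + 15)/(m^3 + m^2 - 17*m + 15)^2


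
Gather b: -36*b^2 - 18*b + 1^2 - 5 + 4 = -36*b^2 - 18*b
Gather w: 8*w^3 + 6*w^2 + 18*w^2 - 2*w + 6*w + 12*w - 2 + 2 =8*w^3 + 24*w^2 + 16*w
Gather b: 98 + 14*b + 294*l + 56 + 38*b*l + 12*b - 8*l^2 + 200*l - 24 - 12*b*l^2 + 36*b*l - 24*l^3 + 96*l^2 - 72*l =b*(-12*l^2 + 74*l + 26) - 24*l^3 + 88*l^2 + 422*l + 130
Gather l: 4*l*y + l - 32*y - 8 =l*(4*y + 1) - 32*y - 8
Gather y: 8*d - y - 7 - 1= 8*d - y - 8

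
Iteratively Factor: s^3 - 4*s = (s)*(s^2 - 4) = s*(s + 2)*(s - 2)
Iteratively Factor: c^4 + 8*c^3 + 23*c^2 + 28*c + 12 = (c + 1)*(c^3 + 7*c^2 + 16*c + 12) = (c + 1)*(c + 2)*(c^2 + 5*c + 6) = (c + 1)*(c + 2)^2*(c + 3)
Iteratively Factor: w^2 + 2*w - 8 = (w - 2)*(w + 4)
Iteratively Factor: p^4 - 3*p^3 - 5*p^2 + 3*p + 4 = (p + 1)*(p^3 - 4*p^2 - p + 4) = (p - 4)*(p + 1)*(p^2 - 1) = (p - 4)*(p + 1)^2*(p - 1)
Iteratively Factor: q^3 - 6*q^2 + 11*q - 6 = (q - 3)*(q^2 - 3*q + 2) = (q - 3)*(q - 2)*(q - 1)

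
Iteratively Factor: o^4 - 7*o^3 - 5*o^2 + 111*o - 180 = (o - 3)*(o^3 - 4*o^2 - 17*o + 60) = (o - 3)*(o + 4)*(o^2 - 8*o + 15) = (o - 3)^2*(o + 4)*(o - 5)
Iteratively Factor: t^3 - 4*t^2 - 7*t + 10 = (t + 2)*(t^2 - 6*t + 5) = (t - 5)*(t + 2)*(t - 1)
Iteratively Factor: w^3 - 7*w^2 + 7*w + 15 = (w + 1)*(w^2 - 8*w + 15) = (w - 5)*(w + 1)*(w - 3)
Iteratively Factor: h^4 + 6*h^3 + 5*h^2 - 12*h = (h)*(h^3 + 6*h^2 + 5*h - 12) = h*(h - 1)*(h^2 + 7*h + 12) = h*(h - 1)*(h + 4)*(h + 3)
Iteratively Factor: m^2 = (m)*(m)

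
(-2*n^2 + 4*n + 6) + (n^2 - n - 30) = -n^2 + 3*n - 24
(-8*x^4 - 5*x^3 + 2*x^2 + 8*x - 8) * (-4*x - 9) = 32*x^5 + 92*x^4 + 37*x^3 - 50*x^2 - 40*x + 72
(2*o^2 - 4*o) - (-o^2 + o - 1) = 3*o^2 - 5*o + 1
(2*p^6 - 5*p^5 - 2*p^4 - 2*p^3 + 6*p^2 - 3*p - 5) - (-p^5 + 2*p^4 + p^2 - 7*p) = 2*p^6 - 4*p^5 - 4*p^4 - 2*p^3 + 5*p^2 + 4*p - 5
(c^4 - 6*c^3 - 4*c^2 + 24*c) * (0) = 0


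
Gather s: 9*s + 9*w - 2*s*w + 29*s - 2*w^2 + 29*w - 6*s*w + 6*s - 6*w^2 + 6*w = s*(44 - 8*w) - 8*w^2 + 44*w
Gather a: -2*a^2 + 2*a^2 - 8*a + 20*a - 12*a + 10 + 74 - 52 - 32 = 0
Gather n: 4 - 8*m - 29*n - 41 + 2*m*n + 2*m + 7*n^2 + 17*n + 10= -6*m + 7*n^2 + n*(2*m - 12) - 27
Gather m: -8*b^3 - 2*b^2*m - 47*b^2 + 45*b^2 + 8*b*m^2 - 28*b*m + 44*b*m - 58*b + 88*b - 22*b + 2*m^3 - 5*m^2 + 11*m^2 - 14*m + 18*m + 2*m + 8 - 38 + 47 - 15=-8*b^3 - 2*b^2 + 8*b + 2*m^3 + m^2*(8*b + 6) + m*(-2*b^2 + 16*b + 6) + 2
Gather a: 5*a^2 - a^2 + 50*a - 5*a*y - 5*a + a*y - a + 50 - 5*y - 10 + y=4*a^2 + a*(44 - 4*y) - 4*y + 40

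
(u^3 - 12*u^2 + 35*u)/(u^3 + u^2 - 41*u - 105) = u*(u - 5)/(u^2 + 8*u + 15)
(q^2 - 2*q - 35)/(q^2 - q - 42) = (q + 5)/(q + 6)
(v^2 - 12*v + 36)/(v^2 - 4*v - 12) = (v - 6)/(v + 2)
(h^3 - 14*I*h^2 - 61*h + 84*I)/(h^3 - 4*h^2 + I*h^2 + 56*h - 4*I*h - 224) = (h^2 - 7*I*h - 12)/(h^2 + h*(-4 + 8*I) - 32*I)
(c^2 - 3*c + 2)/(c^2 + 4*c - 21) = (c^2 - 3*c + 2)/(c^2 + 4*c - 21)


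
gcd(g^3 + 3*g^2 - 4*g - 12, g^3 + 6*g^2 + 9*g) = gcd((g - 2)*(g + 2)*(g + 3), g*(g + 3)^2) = g + 3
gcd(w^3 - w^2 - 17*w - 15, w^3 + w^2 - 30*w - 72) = w + 3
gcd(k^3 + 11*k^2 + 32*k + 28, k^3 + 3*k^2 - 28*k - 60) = k + 2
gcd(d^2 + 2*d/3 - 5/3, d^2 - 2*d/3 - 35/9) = d + 5/3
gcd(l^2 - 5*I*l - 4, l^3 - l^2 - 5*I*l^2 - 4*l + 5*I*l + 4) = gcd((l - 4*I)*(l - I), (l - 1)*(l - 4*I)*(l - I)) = l^2 - 5*I*l - 4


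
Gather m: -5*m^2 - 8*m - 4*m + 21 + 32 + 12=-5*m^2 - 12*m + 65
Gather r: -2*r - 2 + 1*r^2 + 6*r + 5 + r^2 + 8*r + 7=2*r^2 + 12*r + 10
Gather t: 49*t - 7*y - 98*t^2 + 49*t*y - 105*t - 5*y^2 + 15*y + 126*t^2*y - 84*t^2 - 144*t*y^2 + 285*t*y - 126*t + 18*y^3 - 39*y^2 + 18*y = t^2*(126*y - 182) + t*(-144*y^2 + 334*y - 182) + 18*y^3 - 44*y^2 + 26*y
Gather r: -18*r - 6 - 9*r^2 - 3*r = -9*r^2 - 21*r - 6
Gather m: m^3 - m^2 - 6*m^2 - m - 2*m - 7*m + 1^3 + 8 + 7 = m^3 - 7*m^2 - 10*m + 16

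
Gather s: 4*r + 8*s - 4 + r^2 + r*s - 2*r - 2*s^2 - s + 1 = r^2 + 2*r - 2*s^2 + s*(r + 7) - 3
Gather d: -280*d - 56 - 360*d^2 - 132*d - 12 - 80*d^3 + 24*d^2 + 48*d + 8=-80*d^3 - 336*d^2 - 364*d - 60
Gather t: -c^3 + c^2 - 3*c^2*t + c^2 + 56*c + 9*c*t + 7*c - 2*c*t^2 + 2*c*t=-c^3 + 2*c^2 - 2*c*t^2 + 63*c + t*(-3*c^2 + 11*c)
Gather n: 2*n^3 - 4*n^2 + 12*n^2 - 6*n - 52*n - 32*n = 2*n^3 + 8*n^2 - 90*n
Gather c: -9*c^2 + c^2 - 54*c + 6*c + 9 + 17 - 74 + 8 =-8*c^2 - 48*c - 40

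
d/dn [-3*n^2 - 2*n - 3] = -6*n - 2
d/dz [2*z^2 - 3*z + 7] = 4*z - 3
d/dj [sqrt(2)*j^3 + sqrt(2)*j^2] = sqrt(2)*j*(3*j + 2)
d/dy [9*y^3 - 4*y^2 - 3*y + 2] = 27*y^2 - 8*y - 3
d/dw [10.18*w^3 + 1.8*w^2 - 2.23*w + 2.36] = 30.54*w^2 + 3.6*w - 2.23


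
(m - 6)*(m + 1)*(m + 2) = m^3 - 3*m^2 - 16*m - 12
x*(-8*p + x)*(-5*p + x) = 40*p^2*x - 13*p*x^2 + x^3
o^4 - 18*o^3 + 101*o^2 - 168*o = o*(o - 8)*(o - 7)*(o - 3)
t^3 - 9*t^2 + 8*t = t*(t - 8)*(t - 1)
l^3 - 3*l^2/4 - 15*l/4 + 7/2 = (l - 7/4)*(l - 1)*(l + 2)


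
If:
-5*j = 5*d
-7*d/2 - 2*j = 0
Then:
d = 0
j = 0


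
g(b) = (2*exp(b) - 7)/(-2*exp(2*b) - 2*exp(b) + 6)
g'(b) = (2*exp(b) - 7)*(4*exp(2*b) + 2*exp(b))/(-2*exp(2*b) - 2*exp(b) + 6)^2 + 2*exp(b)/(-2*exp(2*b) - 2*exp(b) + 6) = ((2*exp(b) - 7)*(2*exp(b) + 1)/2 - exp(2*b) - exp(b) + 3)*exp(b)/(exp(2*b) + exp(b) - 3)^2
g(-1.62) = -1.20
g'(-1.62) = -0.05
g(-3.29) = -1.17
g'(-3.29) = -0.00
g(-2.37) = -1.18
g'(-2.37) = -0.01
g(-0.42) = -1.49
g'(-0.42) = -0.84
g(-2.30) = -1.18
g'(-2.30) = -0.01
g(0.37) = 3.77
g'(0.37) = -41.82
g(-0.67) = -1.34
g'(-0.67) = -0.39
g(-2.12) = -1.18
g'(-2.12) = -0.02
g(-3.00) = -1.17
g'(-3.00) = 0.00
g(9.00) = 0.00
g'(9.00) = 0.00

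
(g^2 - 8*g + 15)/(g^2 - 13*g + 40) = (g - 3)/(g - 8)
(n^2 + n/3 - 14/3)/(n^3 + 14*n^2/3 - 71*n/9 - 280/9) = 3*(n - 2)/(3*n^2 + 7*n - 40)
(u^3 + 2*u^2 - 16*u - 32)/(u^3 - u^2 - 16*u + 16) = (u + 2)/(u - 1)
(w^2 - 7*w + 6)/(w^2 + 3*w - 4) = (w - 6)/(w + 4)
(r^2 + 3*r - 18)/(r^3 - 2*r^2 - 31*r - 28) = (-r^2 - 3*r + 18)/(-r^3 + 2*r^2 + 31*r + 28)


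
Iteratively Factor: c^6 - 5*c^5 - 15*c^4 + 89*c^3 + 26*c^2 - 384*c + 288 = (c - 4)*(c^5 - c^4 - 19*c^3 + 13*c^2 + 78*c - 72) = (c - 4)*(c + 3)*(c^4 - 4*c^3 - 7*c^2 + 34*c - 24) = (c - 4)*(c - 1)*(c + 3)*(c^3 - 3*c^2 - 10*c + 24) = (c - 4)*(c - 1)*(c + 3)^2*(c^2 - 6*c + 8) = (c - 4)^2*(c - 1)*(c + 3)^2*(c - 2)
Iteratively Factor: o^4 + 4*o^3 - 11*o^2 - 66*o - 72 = (o + 3)*(o^3 + o^2 - 14*o - 24) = (o - 4)*(o + 3)*(o^2 + 5*o + 6) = (o - 4)*(o + 3)^2*(o + 2)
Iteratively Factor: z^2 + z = (z)*(z + 1)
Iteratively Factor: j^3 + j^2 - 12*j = (j)*(j^2 + j - 12) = j*(j + 4)*(j - 3)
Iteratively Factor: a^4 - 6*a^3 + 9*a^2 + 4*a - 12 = (a - 2)*(a^3 - 4*a^2 + a + 6) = (a - 2)*(a + 1)*(a^2 - 5*a + 6) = (a - 3)*(a - 2)*(a + 1)*(a - 2)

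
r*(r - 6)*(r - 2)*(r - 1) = r^4 - 9*r^3 + 20*r^2 - 12*r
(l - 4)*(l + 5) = l^2 + l - 20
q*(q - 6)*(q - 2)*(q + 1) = q^4 - 7*q^3 + 4*q^2 + 12*q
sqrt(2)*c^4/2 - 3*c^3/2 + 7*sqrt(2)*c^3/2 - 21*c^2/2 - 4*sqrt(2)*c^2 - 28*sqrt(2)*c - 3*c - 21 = (c + 7)*(c - 3*sqrt(2))*(c + sqrt(2))*(sqrt(2)*c/2 + 1/2)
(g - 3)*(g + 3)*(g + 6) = g^3 + 6*g^2 - 9*g - 54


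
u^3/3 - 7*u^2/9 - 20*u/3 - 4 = (u/3 + 1)*(u - 6)*(u + 2/3)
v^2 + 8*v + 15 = (v + 3)*(v + 5)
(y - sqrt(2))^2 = y^2 - 2*sqrt(2)*y + 2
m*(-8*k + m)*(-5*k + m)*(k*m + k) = 40*k^3*m^2 + 40*k^3*m - 13*k^2*m^3 - 13*k^2*m^2 + k*m^4 + k*m^3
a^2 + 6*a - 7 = (a - 1)*(a + 7)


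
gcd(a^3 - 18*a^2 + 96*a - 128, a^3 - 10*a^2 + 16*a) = a^2 - 10*a + 16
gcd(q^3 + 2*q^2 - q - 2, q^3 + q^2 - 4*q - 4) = q^2 + 3*q + 2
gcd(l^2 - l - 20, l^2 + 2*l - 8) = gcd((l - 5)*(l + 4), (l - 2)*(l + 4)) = l + 4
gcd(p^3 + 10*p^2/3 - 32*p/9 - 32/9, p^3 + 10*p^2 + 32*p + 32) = p + 4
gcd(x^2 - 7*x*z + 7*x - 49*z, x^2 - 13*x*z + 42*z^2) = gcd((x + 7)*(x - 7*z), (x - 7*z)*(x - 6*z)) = x - 7*z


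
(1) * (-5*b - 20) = -5*b - 20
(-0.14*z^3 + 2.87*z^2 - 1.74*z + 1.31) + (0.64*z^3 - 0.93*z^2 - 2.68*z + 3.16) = 0.5*z^3 + 1.94*z^2 - 4.42*z + 4.47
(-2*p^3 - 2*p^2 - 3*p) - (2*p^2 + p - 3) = -2*p^3 - 4*p^2 - 4*p + 3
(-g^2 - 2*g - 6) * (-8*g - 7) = 8*g^3 + 23*g^2 + 62*g + 42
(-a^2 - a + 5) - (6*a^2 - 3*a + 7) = -7*a^2 + 2*a - 2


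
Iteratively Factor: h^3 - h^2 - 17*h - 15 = (h + 1)*(h^2 - 2*h - 15) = (h + 1)*(h + 3)*(h - 5)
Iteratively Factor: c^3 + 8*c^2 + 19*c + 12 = (c + 4)*(c^2 + 4*c + 3) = (c + 3)*(c + 4)*(c + 1)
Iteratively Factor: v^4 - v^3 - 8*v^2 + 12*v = (v - 2)*(v^3 + v^2 - 6*v) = (v - 2)^2*(v^2 + 3*v) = (v - 2)^2*(v + 3)*(v)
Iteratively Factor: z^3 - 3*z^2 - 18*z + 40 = (z - 2)*(z^2 - z - 20) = (z - 2)*(z + 4)*(z - 5)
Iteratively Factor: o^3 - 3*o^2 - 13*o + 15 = (o + 3)*(o^2 - 6*o + 5) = (o - 5)*(o + 3)*(o - 1)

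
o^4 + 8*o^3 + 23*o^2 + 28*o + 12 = (o + 1)*(o + 2)^2*(o + 3)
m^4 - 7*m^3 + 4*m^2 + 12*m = m*(m - 6)*(m - 2)*(m + 1)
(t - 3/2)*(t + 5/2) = t^2 + t - 15/4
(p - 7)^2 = p^2 - 14*p + 49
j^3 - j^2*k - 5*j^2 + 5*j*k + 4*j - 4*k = (j - 4)*(j - 1)*(j - k)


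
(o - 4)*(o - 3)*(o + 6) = o^3 - o^2 - 30*o + 72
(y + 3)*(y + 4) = y^2 + 7*y + 12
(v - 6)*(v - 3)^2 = v^3 - 12*v^2 + 45*v - 54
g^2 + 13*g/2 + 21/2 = (g + 3)*(g + 7/2)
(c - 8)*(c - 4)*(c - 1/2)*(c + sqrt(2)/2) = c^4 - 25*c^3/2 + sqrt(2)*c^3/2 - 25*sqrt(2)*c^2/4 + 38*c^2 - 16*c + 19*sqrt(2)*c - 8*sqrt(2)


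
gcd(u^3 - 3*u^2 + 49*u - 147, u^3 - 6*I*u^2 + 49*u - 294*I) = u^2 + 49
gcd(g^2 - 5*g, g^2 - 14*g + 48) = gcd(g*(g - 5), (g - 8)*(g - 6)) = 1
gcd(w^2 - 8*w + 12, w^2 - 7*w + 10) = w - 2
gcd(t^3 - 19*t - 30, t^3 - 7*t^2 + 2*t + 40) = t^2 - 3*t - 10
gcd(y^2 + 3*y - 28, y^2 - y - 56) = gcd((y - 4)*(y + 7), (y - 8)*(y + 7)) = y + 7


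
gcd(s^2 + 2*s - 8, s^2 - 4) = s - 2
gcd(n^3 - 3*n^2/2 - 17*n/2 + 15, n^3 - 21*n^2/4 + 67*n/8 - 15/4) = n^2 - 9*n/2 + 5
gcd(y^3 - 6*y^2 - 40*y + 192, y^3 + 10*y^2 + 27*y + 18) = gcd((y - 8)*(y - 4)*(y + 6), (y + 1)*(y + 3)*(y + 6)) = y + 6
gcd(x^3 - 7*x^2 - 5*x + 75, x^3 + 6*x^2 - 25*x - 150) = x - 5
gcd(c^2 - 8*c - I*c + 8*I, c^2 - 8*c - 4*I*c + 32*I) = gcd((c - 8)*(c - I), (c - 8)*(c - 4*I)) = c - 8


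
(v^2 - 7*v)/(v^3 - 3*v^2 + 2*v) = (v - 7)/(v^2 - 3*v + 2)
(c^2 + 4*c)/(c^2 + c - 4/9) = 9*c*(c + 4)/(9*c^2 + 9*c - 4)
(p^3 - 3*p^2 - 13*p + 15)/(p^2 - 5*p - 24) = (p^2 - 6*p + 5)/(p - 8)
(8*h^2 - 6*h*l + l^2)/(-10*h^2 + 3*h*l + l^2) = (-4*h + l)/(5*h + l)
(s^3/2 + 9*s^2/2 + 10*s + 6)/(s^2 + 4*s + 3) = (s^2 + 8*s + 12)/(2*(s + 3))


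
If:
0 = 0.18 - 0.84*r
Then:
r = 0.21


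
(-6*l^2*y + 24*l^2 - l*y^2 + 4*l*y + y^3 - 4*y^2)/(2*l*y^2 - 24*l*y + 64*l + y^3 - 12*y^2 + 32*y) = (-3*l + y)/(y - 8)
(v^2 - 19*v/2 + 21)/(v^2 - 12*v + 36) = (v - 7/2)/(v - 6)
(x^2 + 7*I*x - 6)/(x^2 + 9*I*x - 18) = (x + I)/(x + 3*I)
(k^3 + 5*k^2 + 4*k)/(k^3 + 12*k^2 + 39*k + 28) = k/(k + 7)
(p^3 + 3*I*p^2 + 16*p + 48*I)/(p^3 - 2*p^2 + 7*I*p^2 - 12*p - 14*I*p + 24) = (p - 4*I)/(p - 2)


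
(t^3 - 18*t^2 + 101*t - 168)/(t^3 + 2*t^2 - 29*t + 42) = (t^2 - 15*t + 56)/(t^2 + 5*t - 14)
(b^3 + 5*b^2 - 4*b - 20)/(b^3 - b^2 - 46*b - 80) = (b - 2)/(b - 8)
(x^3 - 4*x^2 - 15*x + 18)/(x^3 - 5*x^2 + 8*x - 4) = (x^2 - 3*x - 18)/(x^2 - 4*x + 4)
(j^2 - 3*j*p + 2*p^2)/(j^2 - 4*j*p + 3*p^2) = (-j + 2*p)/(-j + 3*p)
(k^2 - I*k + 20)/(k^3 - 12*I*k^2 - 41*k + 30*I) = (k + 4*I)/(k^2 - 7*I*k - 6)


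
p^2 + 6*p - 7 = (p - 1)*(p + 7)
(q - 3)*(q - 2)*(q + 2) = q^3 - 3*q^2 - 4*q + 12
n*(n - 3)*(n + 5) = n^3 + 2*n^2 - 15*n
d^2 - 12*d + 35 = (d - 7)*(d - 5)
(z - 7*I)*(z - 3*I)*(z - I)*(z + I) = z^4 - 10*I*z^3 - 20*z^2 - 10*I*z - 21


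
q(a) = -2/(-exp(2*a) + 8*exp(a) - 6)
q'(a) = -2*(2*exp(2*a) - 8*exp(a))/(-exp(2*a) + 8*exp(a) - 6)^2 = 4*(4 - exp(a))*exp(a)/(exp(2*a) - 8*exp(a) + 6)^2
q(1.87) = -0.53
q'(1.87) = -4.45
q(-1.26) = 0.52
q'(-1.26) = 0.29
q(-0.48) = 1.40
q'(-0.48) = 4.08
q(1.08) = -0.23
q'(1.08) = 0.16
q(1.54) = -0.21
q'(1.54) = -0.14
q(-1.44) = 0.48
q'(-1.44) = 0.21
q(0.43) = -0.51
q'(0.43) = 0.98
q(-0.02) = -2.27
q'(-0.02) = 15.26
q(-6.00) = 0.33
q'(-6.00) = 0.00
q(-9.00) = 0.33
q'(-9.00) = 0.00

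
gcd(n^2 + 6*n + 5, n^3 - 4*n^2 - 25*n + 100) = n + 5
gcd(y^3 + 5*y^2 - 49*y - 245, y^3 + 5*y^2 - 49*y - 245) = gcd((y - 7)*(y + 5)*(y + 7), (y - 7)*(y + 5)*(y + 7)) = y^3 + 5*y^2 - 49*y - 245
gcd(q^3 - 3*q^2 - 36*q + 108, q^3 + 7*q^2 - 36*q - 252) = q^2 - 36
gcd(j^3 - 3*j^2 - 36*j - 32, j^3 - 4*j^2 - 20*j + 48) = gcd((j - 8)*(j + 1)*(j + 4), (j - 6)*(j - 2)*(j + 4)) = j + 4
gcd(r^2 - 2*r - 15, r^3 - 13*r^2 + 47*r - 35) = r - 5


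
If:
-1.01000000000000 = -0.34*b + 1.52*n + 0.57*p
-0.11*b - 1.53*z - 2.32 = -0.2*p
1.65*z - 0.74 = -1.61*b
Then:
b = 0.459627329192547 - 1.02484472049689*z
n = -2.88661735861393*z - 5.00646044458974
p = 7.08633540372671*z + 11.8527950310559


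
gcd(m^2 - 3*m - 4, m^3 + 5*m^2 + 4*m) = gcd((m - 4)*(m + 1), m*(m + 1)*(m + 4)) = m + 1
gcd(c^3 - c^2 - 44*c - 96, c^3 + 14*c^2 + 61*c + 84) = c^2 + 7*c + 12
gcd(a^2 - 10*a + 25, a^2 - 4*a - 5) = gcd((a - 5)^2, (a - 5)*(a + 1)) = a - 5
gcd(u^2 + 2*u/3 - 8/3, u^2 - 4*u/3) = u - 4/3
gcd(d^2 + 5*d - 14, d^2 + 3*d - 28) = d + 7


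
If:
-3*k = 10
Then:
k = -10/3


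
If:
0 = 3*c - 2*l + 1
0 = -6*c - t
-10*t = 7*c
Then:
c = 0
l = 1/2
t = 0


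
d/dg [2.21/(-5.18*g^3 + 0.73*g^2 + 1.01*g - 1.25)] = (34.3434*g^2 - 3.2266*g - 2.2321)/(5.18*g^3 - 0.73*g^2 - 1.01*g + 1.25)^2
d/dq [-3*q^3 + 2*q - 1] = 2 - 9*q^2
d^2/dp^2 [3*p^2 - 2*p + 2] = 6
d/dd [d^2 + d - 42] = 2*d + 1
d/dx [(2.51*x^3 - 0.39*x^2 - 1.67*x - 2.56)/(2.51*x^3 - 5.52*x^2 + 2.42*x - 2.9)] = (-12.8763*x^4 + 20.5318*x^3 - 12.7224*x^2 - 26.0004*x + 11.0382)/(6.3001*x^6 - 27.7104*x^5 + 42.6188*x^4 - 41.2748*x^3 + 37.8724*x^2 - 14.036*x + 8.41)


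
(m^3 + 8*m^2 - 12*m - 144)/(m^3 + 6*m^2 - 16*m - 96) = (m + 6)/(m + 4)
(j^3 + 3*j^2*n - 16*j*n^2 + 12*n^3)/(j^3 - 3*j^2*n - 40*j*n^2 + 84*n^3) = (j - n)/(j - 7*n)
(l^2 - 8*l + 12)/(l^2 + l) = (l^2 - 8*l + 12)/(l*(l + 1))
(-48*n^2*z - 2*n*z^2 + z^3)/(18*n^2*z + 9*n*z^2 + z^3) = (-8*n + z)/(3*n + z)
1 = 1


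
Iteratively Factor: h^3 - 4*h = (h)*(h^2 - 4) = h*(h + 2)*(h - 2)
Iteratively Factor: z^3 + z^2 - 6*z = (z - 2)*(z^2 + 3*z) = z*(z - 2)*(z + 3)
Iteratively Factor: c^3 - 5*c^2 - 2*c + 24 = (c - 4)*(c^2 - c - 6) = (c - 4)*(c - 3)*(c + 2)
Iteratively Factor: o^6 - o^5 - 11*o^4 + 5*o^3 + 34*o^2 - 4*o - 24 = (o - 3)*(o^5 + 2*o^4 - 5*o^3 - 10*o^2 + 4*o + 8) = (o - 3)*(o + 1)*(o^4 + o^3 - 6*o^2 - 4*o + 8) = (o - 3)*(o - 1)*(o + 1)*(o^3 + 2*o^2 - 4*o - 8) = (o - 3)*(o - 2)*(o - 1)*(o + 1)*(o^2 + 4*o + 4) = (o - 3)*(o - 2)*(o - 1)*(o + 1)*(o + 2)*(o + 2)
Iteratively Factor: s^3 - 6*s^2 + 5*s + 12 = (s - 4)*(s^2 - 2*s - 3) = (s - 4)*(s + 1)*(s - 3)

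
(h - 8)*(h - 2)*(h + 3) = h^3 - 7*h^2 - 14*h + 48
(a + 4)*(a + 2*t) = a^2 + 2*a*t + 4*a + 8*t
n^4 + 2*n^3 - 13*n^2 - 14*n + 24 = (n - 3)*(n - 1)*(n + 2)*(n + 4)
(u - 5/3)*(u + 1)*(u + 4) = u^3 + 10*u^2/3 - 13*u/3 - 20/3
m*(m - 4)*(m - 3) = m^3 - 7*m^2 + 12*m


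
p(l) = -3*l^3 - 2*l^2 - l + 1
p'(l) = -9*l^2 - 4*l - 1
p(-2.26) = 27.67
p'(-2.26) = -37.93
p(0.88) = -3.47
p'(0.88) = -11.49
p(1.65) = -19.57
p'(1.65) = -32.10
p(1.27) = -9.64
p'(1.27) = -20.60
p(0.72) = -1.88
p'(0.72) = -8.55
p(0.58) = -0.84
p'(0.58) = -6.35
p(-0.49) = 1.36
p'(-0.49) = -1.20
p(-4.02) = 167.59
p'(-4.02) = -130.36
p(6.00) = -725.00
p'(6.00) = -349.00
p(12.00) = -5483.00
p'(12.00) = -1345.00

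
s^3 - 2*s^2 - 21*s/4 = s*(s - 7/2)*(s + 3/2)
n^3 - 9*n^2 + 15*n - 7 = (n - 7)*(n - 1)^2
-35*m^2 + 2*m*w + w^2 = (-5*m + w)*(7*m + w)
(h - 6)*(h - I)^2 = h^3 - 6*h^2 - 2*I*h^2 - h + 12*I*h + 6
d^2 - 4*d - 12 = (d - 6)*(d + 2)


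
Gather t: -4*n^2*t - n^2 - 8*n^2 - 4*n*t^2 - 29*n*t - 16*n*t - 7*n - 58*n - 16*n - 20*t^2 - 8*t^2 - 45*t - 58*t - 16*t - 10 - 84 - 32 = -9*n^2 - 81*n + t^2*(-4*n - 28) + t*(-4*n^2 - 45*n - 119) - 126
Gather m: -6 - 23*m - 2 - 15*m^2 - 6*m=-15*m^2 - 29*m - 8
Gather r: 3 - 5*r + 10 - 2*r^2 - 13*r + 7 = -2*r^2 - 18*r + 20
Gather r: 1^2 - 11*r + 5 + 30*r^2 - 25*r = 30*r^2 - 36*r + 6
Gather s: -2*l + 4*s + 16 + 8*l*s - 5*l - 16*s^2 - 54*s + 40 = -7*l - 16*s^2 + s*(8*l - 50) + 56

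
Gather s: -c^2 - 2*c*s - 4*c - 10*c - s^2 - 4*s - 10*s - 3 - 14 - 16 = -c^2 - 14*c - s^2 + s*(-2*c - 14) - 33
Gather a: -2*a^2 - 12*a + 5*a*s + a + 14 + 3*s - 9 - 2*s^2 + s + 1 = -2*a^2 + a*(5*s - 11) - 2*s^2 + 4*s + 6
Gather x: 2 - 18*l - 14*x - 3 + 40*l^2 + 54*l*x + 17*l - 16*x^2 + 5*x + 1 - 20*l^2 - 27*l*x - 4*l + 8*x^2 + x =20*l^2 - 5*l - 8*x^2 + x*(27*l - 8)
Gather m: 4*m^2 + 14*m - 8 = 4*m^2 + 14*m - 8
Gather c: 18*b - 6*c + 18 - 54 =18*b - 6*c - 36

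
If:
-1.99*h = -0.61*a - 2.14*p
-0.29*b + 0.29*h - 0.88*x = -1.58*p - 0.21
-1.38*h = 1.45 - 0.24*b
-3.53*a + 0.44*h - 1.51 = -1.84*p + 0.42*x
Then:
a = -3.10740390544707*x - 5.32630900993491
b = -32.5559782704449*x - 47.6495488670288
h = -5.66190926442519*x - 9.33760270151226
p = -4.3792911466745*x - 7.16485087848089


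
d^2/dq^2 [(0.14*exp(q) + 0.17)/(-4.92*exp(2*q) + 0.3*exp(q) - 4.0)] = (-3.388896*exp(4*q) - 16.666992*exp(3*q) + 17.28396*exp(2*q) + 13.1991*exp(q) - 2.444)*exp(q)/(119.095488*exp(6*q) - 21.78576*exp(5*q) + 291.8052*exp(4*q) - 35.451*exp(3*q) + 237.24*exp(2*q) - 14.4*exp(q) + 64.0)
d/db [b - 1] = 1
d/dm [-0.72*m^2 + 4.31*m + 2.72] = 4.31 - 1.44*m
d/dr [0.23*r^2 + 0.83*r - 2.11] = 0.46*r + 0.83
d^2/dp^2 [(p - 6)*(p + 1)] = 2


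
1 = 1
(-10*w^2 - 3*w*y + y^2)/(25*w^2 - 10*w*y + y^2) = (2*w + y)/(-5*w + y)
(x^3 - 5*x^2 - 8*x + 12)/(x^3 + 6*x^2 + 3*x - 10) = (x - 6)/(x + 5)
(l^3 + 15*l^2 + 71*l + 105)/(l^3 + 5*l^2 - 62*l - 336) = (l^2 + 8*l + 15)/(l^2 - 2*l - 48)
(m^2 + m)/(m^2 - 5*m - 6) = m/(m - 6)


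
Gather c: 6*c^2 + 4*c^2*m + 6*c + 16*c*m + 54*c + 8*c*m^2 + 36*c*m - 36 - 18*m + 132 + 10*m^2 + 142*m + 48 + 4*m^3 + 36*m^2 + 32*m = c^2*(4*m + 6) + c*(8*m^2 + 52*m + 60) + 4*m^3 + 46*m^2 + 156*m + 144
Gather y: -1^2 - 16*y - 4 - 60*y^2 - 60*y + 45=-60*y^2 - 76*y + 40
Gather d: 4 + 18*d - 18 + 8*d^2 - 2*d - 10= 8*d^2 + 16*d - 24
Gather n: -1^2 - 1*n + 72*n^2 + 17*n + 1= 72*n^2 + 16*n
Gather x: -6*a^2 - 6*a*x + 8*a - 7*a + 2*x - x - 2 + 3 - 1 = -6*a^2 + a + x*(1 - 6*a)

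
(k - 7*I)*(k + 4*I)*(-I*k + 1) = -I*k^3 - 2*k^2 - 31*I*k + 28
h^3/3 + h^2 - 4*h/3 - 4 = (h/3 + 1)*(h - 2)*(h + 2)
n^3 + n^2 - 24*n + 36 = (n - 3)*(n - 2)*(n + 6)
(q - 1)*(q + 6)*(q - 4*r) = q^3 - 4*q^2*r + 5*q^2 - 20*q*r - 6*q + 24*r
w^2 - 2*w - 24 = (w - 6)*(w + 4)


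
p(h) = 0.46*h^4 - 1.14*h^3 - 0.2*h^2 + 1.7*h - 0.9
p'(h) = 1.84*h^3 - 3.42*h^2 - 0.4*h + 1.7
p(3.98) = 46.25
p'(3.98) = 61.94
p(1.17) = -0.15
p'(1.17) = -0.50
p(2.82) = 5.83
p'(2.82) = 14.64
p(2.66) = 3.78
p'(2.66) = 11.07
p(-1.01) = -1.17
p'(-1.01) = -3.28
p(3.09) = 10.75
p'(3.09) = 22.10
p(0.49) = -0.22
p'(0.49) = 0.90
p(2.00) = -0.06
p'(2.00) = 1.94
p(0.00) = -0.90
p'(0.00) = 1.70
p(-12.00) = 11458.38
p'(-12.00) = -3665.50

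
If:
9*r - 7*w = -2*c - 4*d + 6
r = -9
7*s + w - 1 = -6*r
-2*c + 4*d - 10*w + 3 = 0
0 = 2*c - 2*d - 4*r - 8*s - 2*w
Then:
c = 1689/74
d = 709/74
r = -9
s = 293/37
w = -16/37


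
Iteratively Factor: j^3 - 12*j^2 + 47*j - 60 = (j - 5)*(j^2 - 7*j + 12) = (j - 5)*(j - 4)*(j - 3)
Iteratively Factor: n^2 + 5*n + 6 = (n + 3)*(n + 2)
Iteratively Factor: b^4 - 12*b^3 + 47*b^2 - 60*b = (b - 5)*(b^3 - 7*b^2 + 12*b) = (b - 5)*(b - 4)*(b^2 - 3*b) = b*(b - 5)*(b - 4)*(b - 3)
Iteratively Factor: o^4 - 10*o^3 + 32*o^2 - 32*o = (o)*(o^3 - 10*o^2 + 32*o - 32) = o*(o - 4)*(o^2 - 6*o + 8) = o*(o - 4)^2*(o - 2)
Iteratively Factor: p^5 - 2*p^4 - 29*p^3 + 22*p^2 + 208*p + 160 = (p - 5)*(p^4 + 3*p^3 - 14*p^2 - 48*p - 32) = (p - 5)*(p + 4)*(p^3 - p^2 - 10*p - 8) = (p - 5)*(p - 4)*(p + 4)*(p^2 + 3*p + 2) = (p - 5)*(p - 4)*(p + 1)*(p + 4)*(p + 2)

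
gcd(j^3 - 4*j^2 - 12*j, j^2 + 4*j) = j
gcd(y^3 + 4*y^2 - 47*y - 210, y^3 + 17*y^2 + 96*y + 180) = y^2 + 11*y + 30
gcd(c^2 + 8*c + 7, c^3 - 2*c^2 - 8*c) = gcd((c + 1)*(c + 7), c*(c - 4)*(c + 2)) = 1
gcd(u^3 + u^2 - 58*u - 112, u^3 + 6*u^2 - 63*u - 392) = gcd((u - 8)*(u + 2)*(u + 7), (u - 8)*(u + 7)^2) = u^2 - u - 56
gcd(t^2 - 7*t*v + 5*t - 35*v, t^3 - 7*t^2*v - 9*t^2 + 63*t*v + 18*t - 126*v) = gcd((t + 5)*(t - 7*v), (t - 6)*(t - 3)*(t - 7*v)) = t - 7*v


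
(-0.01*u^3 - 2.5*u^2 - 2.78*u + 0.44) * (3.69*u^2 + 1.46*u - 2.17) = -0.0369*u^5 - 9.2396*u^4 - 13.8865*u^3 + 2.9898*u^2 + 6.675*u - 0.9548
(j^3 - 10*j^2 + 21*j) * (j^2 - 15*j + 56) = j^5 - 25*j^4 + 227*j^3 - 875*j^2 + 1176*j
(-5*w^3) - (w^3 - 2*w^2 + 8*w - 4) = -6*w^3 + 2*w^2 - 8*w + 4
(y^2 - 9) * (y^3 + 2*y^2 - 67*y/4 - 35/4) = y^5 + 2*y^4 - 103*y^3/4 - 107*y^2/4 + 603*y/4 + 315/4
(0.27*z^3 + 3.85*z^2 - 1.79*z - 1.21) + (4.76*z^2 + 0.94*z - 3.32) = 0.27*z^3 + 8.61*z^2 - 0.85*z - 4.53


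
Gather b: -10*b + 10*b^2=10*b^2 - 10*b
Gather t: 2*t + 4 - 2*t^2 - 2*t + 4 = 8 - 2*t^2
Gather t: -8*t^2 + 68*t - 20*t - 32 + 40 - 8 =-8*t^2 + 48*t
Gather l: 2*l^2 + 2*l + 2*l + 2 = 2*l^2 + 4*l + 2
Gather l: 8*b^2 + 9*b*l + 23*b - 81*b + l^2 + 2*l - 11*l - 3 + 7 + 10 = 8*b^2 - 58*b + l^2 + l*(9*b - 9) + 14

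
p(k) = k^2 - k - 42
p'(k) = 2*k - 1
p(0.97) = -42.03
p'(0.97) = 0.94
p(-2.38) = -33.96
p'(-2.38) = -5.76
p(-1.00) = -40.00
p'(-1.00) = -3.00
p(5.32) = -19.02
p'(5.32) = 9.64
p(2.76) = -37.14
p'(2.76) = 4.52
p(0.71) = -42.21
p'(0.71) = 0.42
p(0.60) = -42.24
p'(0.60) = 0.20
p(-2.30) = -34.41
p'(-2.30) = -5.60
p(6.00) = -12.00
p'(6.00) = 11.00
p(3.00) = -36.00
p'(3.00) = 5.00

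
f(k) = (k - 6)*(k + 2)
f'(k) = 2*k - 4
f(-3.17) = 10.73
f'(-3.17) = -10.34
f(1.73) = -15.93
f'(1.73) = -0.54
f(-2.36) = 3.01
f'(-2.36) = -8.72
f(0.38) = -13.38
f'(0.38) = -3.24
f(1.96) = -16.00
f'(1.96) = -0.08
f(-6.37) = 54.06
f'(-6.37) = -16.74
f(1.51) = -15.76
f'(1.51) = -0.98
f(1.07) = -15.14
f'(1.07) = -1.86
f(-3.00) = 9.00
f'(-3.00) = -10.00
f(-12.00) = 180.00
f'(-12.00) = -28.00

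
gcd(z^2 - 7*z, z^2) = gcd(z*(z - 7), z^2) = z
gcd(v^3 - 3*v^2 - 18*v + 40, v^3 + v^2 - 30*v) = v - 5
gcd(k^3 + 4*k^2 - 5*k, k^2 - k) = k^2 - k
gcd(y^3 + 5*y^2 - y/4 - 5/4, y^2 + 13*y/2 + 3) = y + 1/2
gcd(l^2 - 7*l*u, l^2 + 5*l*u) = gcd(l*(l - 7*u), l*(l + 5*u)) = l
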